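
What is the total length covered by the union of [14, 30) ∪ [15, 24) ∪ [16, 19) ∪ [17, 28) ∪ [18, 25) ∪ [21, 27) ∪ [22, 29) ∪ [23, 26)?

16

Merged: [14, 30).
Length: 16.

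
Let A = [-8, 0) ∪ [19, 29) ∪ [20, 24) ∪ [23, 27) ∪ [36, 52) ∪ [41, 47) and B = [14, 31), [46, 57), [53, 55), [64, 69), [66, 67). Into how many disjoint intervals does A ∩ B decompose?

A, merged: [-8, 0), [19, 29), [36, 52).
B, merged: [14, 31), [46, 57), [64, 69).
A ∩ B = [19, 29), [46, 52).
That is 2 disjoint pieces.

2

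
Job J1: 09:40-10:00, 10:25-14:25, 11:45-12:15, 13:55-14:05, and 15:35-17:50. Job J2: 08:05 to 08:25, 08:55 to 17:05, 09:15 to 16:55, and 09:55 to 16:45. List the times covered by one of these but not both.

A, merged: 09:40-10:00, 10:25-14:25, 15:35-17:50.
B, merged: 08:05-08:25, 08:55-17:05.
Only in the first: 17:05-17:50.
Only in the second: 08:05-08:25, 08:55-09:40, 10:00-10:25, 14:25-15:35.
Together these are the periods covered by exactly one.

08:05-08:25, 08:55-09:40, 10:00-10:25, 14:25-15:35, 17:05-17:50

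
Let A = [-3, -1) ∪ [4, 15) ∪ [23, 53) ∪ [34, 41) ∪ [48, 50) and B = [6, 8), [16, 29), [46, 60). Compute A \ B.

Merge the first list: [-3, -1), [4, 15), [23, 53).
[-3, -1): nothing removed.
[4, 15) \ B = [4, 6), [8, 15).
[23, 53) \ B = [29, 46).

[-3, -1) ∪ [4, 6) ∪ [8, 15) ∪ [29, 46)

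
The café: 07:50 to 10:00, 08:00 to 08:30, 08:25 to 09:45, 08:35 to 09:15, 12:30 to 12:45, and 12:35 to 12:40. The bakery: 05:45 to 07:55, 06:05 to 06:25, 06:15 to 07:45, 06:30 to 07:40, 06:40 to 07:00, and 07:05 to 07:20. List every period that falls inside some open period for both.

07:50–07:55

A, merged: 07:50–10:00, 12:30–12:45.
B, merged: 05:45–07:55.
07:50–10:00 overlaps B on 07:50–07:55.
12:30–12:45 falls entirely outside B.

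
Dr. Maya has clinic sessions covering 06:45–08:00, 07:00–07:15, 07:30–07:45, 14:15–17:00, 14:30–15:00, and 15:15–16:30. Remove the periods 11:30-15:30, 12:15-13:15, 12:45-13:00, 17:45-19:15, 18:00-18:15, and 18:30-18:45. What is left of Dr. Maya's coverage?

06:45–08:00, 15:30–17:00

A, merged: 06:45–08:00, 14:15–17:00.
B, merged: 11:30–15:30, 17:45–19:15.
06:45–08:00: nothing removed.
14:15–17:00 \ B = 15:30–17:00.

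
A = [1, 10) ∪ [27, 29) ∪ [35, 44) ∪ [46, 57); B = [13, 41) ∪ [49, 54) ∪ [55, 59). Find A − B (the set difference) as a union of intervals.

[1, 10): no B overlap → unchanged.
[27, 29): fully covered by B → removed.
[35, 44) minus B → [41, 44).
[46, 57) minus B → [46, 49), [54, 55).

[1, 10) ∪ [41, 44) ∪ [46, 49) ∪ [54, 55)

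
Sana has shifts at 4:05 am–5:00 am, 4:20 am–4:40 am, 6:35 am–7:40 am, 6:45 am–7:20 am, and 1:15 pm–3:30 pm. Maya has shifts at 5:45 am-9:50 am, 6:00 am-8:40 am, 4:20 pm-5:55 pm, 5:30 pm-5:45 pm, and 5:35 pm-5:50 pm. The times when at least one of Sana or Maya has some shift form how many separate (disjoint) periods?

First set merges to 4:05 am–5:00 am, 6:35 am–7:40 am, 1:15 pm–3:30 pm.
Second set merges to 5:45 am–9:50 am, 4:20 pm–5:55 pm.
A ∪ B = 4:05 am–5:00 am, 5:45 am–9:50 am, 1:15 pm–3:30 pm, 4:20 pm–5:55 pm.
That is 4 disjoint pieces.

4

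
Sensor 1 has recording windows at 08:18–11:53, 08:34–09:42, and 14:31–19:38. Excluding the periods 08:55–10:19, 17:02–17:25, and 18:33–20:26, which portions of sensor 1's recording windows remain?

First set merges to 08:18–11:53, 14:31–19:38.
08:18–11:53 \ B = 08:18–08:55, 10:19–11:53.
14:31–19:38 \ B = 14:31–17:02, 17:25–18:33.

08:18–08:55, 10:19–11:53, 14:31–17:02, 17:25–18:33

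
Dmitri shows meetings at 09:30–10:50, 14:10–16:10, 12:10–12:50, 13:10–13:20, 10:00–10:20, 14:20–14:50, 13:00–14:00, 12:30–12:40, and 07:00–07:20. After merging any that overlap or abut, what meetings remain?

07:00-07:20, 09:30-10:50, 12:10-12:50, 13:00-14:00, 14:10-16:10

Sort by start: 07:00-07:20, 09:30-10:50, 10:00-10:20, 12:10-12:50, 12:30-12:40, 13:00-14:00, 13:10-13:20, 14:10-16:10, 14:20-14:50.
09:30-10:50 is disjoint → start new block.
10:00-10:20 overlaps/touches 09:30-10:50 → extend to 09:30-10:50.
12:10-12:50 is disjoint → start new block.
12:30-12:40 overlaps/touches 12:10-12:50 → extend to 12:10-12:50.
13:00-14:00 is disjoint → start new block.
13:10-13:20 overlaps/touches 13:00-14:00 → extend to 13:00-14:00.
14:10-16:10 is disjoint → start new block.
14:20-14:50 overlaps/touches 14:10-16:10 → extend to 14:10-16:10.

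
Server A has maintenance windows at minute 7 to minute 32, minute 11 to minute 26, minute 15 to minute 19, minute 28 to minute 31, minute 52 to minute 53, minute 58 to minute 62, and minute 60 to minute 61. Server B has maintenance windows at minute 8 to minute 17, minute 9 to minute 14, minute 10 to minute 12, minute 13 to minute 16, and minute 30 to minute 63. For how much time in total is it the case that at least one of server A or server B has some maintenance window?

Merge the first list: minute 7 to minute 32, minute 52 to minute 53, minute 58 to minute 62.
Merge the second list: minute 8 to minute 17, minute 30 to minute 63.
A ∪ B = minute 7 to minute 63.
Total: 56 minutes.

56 minutes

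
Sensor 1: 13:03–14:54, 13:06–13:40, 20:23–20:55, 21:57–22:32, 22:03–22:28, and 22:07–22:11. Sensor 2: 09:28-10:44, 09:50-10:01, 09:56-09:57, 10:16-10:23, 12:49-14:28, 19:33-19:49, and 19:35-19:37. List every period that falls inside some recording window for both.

Merge the first list: 13:03-14:54, 20:23-20:55, 21:57-22:32.
Merge the second list: 09:28-10:44, 12:49-14:28, 19:33-19:49.
13:03-14:54 ∩ B → 13:03-14:28.
20:23-20:55 meets no B interval.
21:57-22:32 meets no B interval.

13:03-14:28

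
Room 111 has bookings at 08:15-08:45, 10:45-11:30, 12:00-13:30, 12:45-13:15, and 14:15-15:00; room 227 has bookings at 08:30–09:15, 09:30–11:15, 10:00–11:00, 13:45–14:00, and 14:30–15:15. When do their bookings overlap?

08:30–08:45, 10:45–11:15, 14:30–15:00

Merge the first list: 08:15–08:45, 10:45–11:30, 12:00–13:30, 14:15–15:00.
Merge the second list: 08:30–09:15, 09:30–11:15, 13:45–14:00, 14:30–15:15.
08:15–08:45 ∩ B → 08:30–08:45.
10:45–11:30 ∩ B → 10:45–11:15.
12:00–13:30 meets no B interval.
14:15–15:00 ∩ B → 14:30–15:00.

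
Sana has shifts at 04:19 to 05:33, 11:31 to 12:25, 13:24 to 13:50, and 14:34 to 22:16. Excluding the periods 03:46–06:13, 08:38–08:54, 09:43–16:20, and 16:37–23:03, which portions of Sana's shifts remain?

04:19-05:33 lies entirely inside B → drops out.
11:31-12:25 lies entirely inside B → drops out.
13:24-13:50 lies entirely inside B → drops out.
14:34-22:16 with B removed leaves 16:20-16:37.

16:20-16:37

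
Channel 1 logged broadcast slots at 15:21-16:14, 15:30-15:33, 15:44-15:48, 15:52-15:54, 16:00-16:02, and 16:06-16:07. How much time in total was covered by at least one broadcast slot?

53 min

Merged: 15:21–16:14.
Length: 53 min.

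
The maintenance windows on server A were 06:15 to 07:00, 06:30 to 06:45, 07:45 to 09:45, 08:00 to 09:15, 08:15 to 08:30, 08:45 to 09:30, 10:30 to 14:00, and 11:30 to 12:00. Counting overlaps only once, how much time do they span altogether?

6 h 15 min

Merged: 06:15-07:00, 07:45-09:45, 10:30-14:00.
Lengths: 45 min + 2 h + 3 h 30 min = 6 h 15 min.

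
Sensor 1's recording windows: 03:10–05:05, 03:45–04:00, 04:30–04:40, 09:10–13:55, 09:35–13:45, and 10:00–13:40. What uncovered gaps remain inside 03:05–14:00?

03:05–03:10, 05:05–09:10, 13:55–14:00

Covered (merged): 03:10–05:05, 09:10–13:55.
Gaps within 03:05–14:00: 03:05–03:10, 05:05–09:10, 13:55–14:00.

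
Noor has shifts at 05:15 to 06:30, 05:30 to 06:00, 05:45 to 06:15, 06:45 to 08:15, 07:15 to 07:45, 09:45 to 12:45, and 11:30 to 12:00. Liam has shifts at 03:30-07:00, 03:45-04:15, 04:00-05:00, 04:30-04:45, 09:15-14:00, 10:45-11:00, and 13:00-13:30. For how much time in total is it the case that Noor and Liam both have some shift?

4 h 30 min

First set merges to 05:15–06:30, 06:45–08:15, 09:45–12:45.
Second set merges to 03:30–07:00, 09:15–14:00.
A ∩ B = 05:15–06:30, 06:45–07:00, 09:45–12:45.
Total: 1 h 15 min + 15 min + 3 h = 4 h 30 min.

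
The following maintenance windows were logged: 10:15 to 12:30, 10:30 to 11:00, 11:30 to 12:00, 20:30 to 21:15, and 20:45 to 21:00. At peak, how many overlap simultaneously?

2

At 10:30, 2 of the intervals are simultaneously active.
No point has more.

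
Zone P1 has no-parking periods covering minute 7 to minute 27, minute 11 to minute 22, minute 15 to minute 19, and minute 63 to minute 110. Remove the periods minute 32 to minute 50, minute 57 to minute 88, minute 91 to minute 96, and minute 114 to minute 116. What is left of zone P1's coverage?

A, merged: minute 7 to minute 27, minute 63 to minute 110.
minute 7 to minute 27: nothing removed.
minute 63 to minute 110 \ B = minute 88 to minute 91, minute 96 to minute 110.

minute 7 to minute 27, minute 88 to minute 91, minute 96 to minute 110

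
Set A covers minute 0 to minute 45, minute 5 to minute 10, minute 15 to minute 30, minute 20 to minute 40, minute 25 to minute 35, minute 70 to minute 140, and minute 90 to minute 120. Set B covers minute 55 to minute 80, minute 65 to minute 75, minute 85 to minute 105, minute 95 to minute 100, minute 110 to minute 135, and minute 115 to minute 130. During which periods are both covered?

First set merges to minute 0 to minute 45, minute 70 to minute 140.
Second set merges to minute 55 to minute 80, minute 85 to minute 105, minute 110 to minute 135.
minute 0 to minute 45: no overlap with the second set.
minute 70 to minute 140 meets the second set on minute 70 to minute 80, minute 85 to minute 105, minute 110 to minute 135.

minute 70 to minute 80, minute 85 to minute 105, minute 110 to minute 135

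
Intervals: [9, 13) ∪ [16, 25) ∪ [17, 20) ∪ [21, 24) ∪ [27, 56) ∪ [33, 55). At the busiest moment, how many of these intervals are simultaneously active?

At 17, 2 of the intervals are simultaneously active.
No point has more.

2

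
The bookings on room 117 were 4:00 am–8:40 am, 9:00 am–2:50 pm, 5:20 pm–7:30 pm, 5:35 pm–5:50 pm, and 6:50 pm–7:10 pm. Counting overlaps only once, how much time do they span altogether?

Merged: 4:00 am-8:40 am, 9:00 am-2:50 pm, 5:20 pm-7:30 pm.
Lengths: 4 h 40 min + 5 h 50 min + 2 h 10 min = 12 h 40 min.

12 h 40 min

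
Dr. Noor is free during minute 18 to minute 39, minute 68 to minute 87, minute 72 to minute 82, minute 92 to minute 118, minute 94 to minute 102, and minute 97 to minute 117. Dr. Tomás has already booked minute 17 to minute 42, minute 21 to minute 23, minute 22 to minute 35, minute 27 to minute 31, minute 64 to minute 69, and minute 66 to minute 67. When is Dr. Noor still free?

A, merged: minute 18 to minute 39, minute 68 to minute 87, minute 92 to minute 118.
B, merged: minute 17 to minute 42, minute 64 to minute 69.
minute 18 to minute 39: entirely removed.
minute 68 to minute 87 \ B = minute 69 to minute 87.
minute 92 to minute 118: nothing removed.

minute 69 to minute 87, minute 92 to minute 118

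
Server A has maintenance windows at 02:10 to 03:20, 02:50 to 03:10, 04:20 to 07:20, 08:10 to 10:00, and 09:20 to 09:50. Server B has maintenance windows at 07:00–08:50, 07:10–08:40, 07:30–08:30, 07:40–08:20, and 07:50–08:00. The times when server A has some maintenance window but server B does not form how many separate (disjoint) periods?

3

A, merged: 02:10-03:20, 04:20-07:20, 08:10-10:00.
B, merged: 07:00-08:50.
A \ B = 02:10-03:20, 04:20-07:00, 08:50-10:00.
That is 3 disjoint pieces.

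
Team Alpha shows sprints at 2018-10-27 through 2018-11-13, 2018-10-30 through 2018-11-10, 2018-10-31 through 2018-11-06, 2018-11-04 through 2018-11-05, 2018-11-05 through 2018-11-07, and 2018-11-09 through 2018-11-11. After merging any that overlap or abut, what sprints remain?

2018-10-30 through 2018-11-10 overlaps/touches 2018-10-27 through 2018-11-13 → extend to 2018-10-27 through 2018-11-13.
2018-10-31 through 2018-11-06 overlaps/touches 2018-10-27 through 2018-11-13 → extend to 2018-10-27 through 2018-11-13.
2018-11-04 through 2018-11-05 overlaps/touches 2018-10-27 through 2018-11-13 → extend to 2018-10-27 through 2018-11-13.
2018-11-05 through 2018-11-07 overlaps/touches 2018-10-27 through 2018-11-13 → extend to 2018-10-27 through 2018-11-13.
2018-11-09 through 2018-11-11 overlaps/touches 2018-10-27 through 2018-11-13 → extend to 2018-10-27 through 2018-11-13.

2018-10-27 through 2018-11-13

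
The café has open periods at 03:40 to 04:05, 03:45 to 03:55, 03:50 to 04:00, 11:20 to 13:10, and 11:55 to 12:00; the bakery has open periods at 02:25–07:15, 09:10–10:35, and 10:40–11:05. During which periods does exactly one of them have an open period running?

Merge the first list: 03:40-04:05, 11:20-13:10.
A \ B = 11:20-13:10.
B \ A = 02:25-03:40, 04:05-07:15, 09:10-10:35, 10:40-11:05.
Union of the two gives the symmetric difference.

02:25-03:40, 04:05-07:15, 09:10-10:35, 10:40-11:05, 11:20-13:10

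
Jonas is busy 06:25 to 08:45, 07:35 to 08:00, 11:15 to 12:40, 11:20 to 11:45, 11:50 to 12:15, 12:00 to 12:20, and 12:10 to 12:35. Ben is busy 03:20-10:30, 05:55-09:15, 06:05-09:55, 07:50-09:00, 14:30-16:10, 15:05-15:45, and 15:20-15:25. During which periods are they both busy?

First set merges to 06:25–08:45, 11:15–12:40.
Second set merges to 03:20–10:30, 14:30–16:10.
06:25–08:45 meets the second set on 06:25–08:45.
11:15–12:40: no overlap with the second set.

06:25–08:45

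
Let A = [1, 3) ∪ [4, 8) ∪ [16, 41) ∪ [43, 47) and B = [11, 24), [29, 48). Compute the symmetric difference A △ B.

[1, 3) ∪ [4, 8) ∪ [11, 16) ∪ [24, 29) ∪ [41, 43) ∪ [47, 48)

Only in the first: [1, 3), [4, 8), [24, 29).
Only in the second: [11, 16), [41, 43), [47, 48).
Together these are the periods covered by exactly one.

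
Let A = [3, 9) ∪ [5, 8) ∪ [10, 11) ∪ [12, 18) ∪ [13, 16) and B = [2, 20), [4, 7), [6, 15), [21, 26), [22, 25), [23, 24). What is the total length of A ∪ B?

Merge the first list: [3, 9), [10, 11), [12, 18).
Merge the second list: [2, 20), [21, 26).
A ∪ B = [2, 20), [21, 26).
Total: 18 + 5 = 23.

23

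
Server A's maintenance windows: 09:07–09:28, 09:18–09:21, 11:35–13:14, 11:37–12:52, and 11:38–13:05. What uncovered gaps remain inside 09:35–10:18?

09:35-10:18

Covered (merged): 09:07-09:28, 11:35-13:14.
Complement within 09:35-10:18: 09:35-10:18.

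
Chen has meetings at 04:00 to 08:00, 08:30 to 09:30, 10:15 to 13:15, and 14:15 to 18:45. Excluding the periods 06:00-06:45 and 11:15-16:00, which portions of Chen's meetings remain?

04:00–06:00, 06:45–08:00, 08:30–09:30, 10:15–11:15, 16:00–18:45

04:00–08:00 \ B = 04:00–06:00, 06:45–08:00.
08:30–09:30: nothing removed.
10:15–13:15 \ B = 10:15–11:15.
14:15–18:45 \ B = 16:00–18:45.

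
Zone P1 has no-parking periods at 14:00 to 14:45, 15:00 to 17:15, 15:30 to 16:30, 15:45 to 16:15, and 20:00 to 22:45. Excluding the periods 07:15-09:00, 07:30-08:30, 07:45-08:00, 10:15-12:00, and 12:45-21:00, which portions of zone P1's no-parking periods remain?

21:00–22:45

A, merged: 14:00–14:45, 15:00–17:15, 20:00–22:45.
B, merged: 07:15–09:00, 10:15–12:00, 12:45–21:00.
14:00–14:45 lies entirely inside B → drops out.
15:00–17:15 lies entirely inside B → drops out.
20:00–22:45 with B removed leaves 21:00–22:45.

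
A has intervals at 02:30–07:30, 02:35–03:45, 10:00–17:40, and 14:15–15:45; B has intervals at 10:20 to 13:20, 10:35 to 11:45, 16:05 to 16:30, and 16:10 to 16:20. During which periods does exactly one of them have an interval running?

Merge the first list: 02:30-07:30, 10:00-17:40.
Merge the second list: 10:20-13:20, 16:05-16:30.
A \ B = 02:30-07:30, 10:00-10:20, 13:20-16:05, 16:30-17:40.
B \ A = none.
Union of the two gives the symmetric difference.

02:30-07:30, 10:00-10:20, 13:20-16:05, 16:30-17:40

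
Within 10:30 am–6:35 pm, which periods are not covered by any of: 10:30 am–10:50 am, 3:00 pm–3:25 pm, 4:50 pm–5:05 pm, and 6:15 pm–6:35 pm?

10:50 am-3:00 pm, 3:25 pm-4:50 pm, 5:05 pm-6:15 pm

Covered (merged): 10:30 am-10:50 am, 3:00 pm-3:25 pm, 4:50 pm-5:05 pm, 6:15 pm-6:35 pm.
Gaps within 10:30 am-6:35 pm: 10:50 am-3:00 pm, 3:25 pm-4:50 pm, 5:05 pm-6:15 pm.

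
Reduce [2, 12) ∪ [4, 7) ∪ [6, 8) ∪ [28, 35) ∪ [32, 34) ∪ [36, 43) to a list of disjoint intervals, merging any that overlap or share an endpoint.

[4, 7) overlaps/touches [2, 12) → extend to [2, 12).
[6, 8) overlaps/touches [2, 12) → extend to [2, 12).
[28, 35) is disjoint → start new block.
[32, 34) overlaps/touches [28, 35) → extend to [28, 35).
[36, 43) is disjoint → start new block.

[2, 12) ∪ [28, 35) ∪ [36, 43)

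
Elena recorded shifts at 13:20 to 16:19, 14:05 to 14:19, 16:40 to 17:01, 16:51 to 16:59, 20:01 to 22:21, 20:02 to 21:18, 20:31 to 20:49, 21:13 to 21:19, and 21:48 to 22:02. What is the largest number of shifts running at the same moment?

3

Sweep endpoints in order; track running count of active intervals.
Peak of 3 reached at 20:31.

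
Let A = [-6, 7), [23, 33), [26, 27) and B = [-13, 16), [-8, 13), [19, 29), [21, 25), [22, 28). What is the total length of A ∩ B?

A, merged: [-6, 7), [23, 33).
B, merged: [-13, 16), [19, 29).
A ∩ B = [-6, 7), [23, 29).
Total: 13 + 6 = 19.

19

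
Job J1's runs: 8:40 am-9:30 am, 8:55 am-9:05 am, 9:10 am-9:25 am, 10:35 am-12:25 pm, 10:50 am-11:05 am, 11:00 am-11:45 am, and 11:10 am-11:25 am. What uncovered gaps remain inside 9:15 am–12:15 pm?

9:30 am-10:35 am

Covered (merged): 8:40 am-9:30 am, 10:35 am-12:25 pm.
Gaps within 9:15 am-12:15 pm: 9:30 am-10:35 am.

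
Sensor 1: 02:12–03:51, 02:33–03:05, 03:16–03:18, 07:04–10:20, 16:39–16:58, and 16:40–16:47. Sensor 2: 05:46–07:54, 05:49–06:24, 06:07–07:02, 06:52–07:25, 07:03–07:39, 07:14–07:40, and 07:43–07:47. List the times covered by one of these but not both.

A, merged: 02:12–03:51, 07:04–10:20, 16:39–16:58.
B, merged: 05:46–07:54.
Only in the first: 02:12–03:51, 07:54–10:20, 16:39–16:58.
Only in the second: 05:46–07:04.
Together these are the periods covered by exactly one.

02:12–03:51, 05:46–07:04, 07:54–10:20, 16:39–16:58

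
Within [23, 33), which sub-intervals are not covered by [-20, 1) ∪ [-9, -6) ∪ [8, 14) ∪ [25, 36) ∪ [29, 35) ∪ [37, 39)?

The merged coverage is [-20, 1), [8, 14), [25, 36), [37, 39).
Gaps within [23, 33): [23, 25).

[23, 25)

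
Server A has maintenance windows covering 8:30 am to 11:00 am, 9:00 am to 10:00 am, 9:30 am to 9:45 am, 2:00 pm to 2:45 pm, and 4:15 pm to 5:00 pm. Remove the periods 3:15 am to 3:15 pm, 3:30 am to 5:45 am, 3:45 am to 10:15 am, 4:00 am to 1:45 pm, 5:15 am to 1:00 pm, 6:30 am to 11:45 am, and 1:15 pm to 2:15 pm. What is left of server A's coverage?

Merge the first list: 8:30 am–11:00 am, 2:00 pm–2:45 pm, 4:15 pm–5:00 pm.
Merge the second list: 3:15 am–3:15 pm.
8:30 am–11:00 am: fully covered by B → removed.
2:00 pm–2:45 pm: fully covered by B → removed.
4:15 pm–5:00 pm: no B overlap → unchanged.

4:15 pm–5:00 pm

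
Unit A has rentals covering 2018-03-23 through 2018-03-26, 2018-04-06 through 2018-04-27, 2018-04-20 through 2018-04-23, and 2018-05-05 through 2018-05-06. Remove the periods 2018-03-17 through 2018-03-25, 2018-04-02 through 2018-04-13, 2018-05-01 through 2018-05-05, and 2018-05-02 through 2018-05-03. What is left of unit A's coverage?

2018-03-26 through 2018-03-26, 2018-04-14 through 2018-04-27, 2018-05-06 through 2018-05-06

First set merges to 2018-03-23 through 2018-03-26, 2018-04-06 through 2018-04-27, 2018-05-05 through 2018-05-06.
Second set merges to 2018-03-17 through 2018-03-25, 2018-04-02 through 2018-04-13, 2018-05-01 through 2018-05-05.
2018-03-23 through 2018-03-26 minus B → 2018-03-26 through 2018-03-26.
2018-04-06 through 2018-04-27 minus B → 2018-04-14 through 2018-04-27.
2018-05-05 through 2018-05-06 minus B → 2018-05-06 through 2018-05-06.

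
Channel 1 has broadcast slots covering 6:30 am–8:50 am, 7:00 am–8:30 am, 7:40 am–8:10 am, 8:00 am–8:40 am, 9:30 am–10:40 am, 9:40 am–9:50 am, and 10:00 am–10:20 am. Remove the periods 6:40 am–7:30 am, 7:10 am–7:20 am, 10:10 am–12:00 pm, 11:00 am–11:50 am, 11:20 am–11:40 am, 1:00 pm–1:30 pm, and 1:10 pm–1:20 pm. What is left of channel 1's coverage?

A, merged: 6:30 am–8:50 am, 9:30 am–10:40 am.
B, merged: 6:40 am–7:30 am, 10:10 am–12:00 pm, 1:00 pm–1:30 pm.
6:30 am–8:50 am minus B → 6:30 am–6:40 am, 7:30 am–8:50 am.
9:30 am–10:40 am minus B → 9:30 am–10:10 am.

6:30 am–6:40 am, 7:30 am–8:50 am, 9:30 am–10:10 am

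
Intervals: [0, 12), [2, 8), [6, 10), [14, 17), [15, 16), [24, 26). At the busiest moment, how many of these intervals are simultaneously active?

3

Sweep endpoints in order; track running count of active intervals.
Peak of 3 reached at 6.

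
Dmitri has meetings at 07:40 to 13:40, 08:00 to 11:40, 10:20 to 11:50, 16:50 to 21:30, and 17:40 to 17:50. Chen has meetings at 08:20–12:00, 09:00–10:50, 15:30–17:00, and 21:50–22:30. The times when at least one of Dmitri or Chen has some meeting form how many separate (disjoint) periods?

3

First set merges to 07:40-13:40, 16:50-21:30.
Second set merges to 08:20-12:00, 15:30-17:00, 21:50-22:30.
A ∪ B = 07:40-13:40, 15:30-21:30, 21:50-22:30.
That is 3 disjoint pieces.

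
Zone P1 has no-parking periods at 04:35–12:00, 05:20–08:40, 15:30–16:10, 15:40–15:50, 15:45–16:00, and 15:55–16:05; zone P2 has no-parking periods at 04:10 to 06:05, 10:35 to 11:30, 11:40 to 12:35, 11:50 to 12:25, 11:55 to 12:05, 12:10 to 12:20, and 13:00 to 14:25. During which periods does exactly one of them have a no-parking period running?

Merge the first list: 04:35–12:00, 15:30–16:10.
Merge the second list: 04:10–06:05, 10:35–11:30, 11:40–12:35, 13:00–14:25.
A but not B: 06:05–10:35, 11:30–11:40, 15:30–16:10.
B but not A: 04:10–04:35, 12:00–12:35, 13:00–14:25.
Combining gives A △ B.

04:10–04:35, 06:05–10:35, 11:30–11:40, 12:00–12:35, 13:00–14:25, 15:30–16:10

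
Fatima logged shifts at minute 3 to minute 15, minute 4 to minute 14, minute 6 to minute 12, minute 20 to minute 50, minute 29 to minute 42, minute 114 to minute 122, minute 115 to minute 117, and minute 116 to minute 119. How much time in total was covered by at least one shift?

Merged: minute 3 to minute 15, minute 20 to minute 50, minute 114 to minute 122.
Lengths: 12 minutes + 30 minutes + 8 minutes = 50 minutes.

50 minutes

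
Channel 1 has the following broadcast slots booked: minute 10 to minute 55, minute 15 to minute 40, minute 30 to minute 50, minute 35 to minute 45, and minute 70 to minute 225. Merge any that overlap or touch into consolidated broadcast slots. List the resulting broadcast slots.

minute 15 to minute 40 overlaps/touches minute 10 to minute 55 → extend to minute 10 to minute 55.
minute 30 to minute 50 overlaps/touches minute 10 to minute 55 → extend to minute 10 to minute 55.
minute 35 to minute 45 overlaps/touches minute 10 to minute 55 → extend to minute 10 to minute 55.
minute 70 to minute 225 is disjoint → start new block.

minute 10 to minute 55, minute 70 to minute 225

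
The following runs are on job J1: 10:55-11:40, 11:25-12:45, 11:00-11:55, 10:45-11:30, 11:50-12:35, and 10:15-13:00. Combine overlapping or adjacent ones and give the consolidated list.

Sort by start: 10:15–13:00, 10:45–11:30, 10:55–11:40, 11:00–11:55, 11:25–12:45, 11:50–12:35.
10:45–11:30 overlaps/touches 10:15–13:00 → extend to 10:15–13:00.
10:55–11:40 overlaps/touches 10:15–13:00 → extend to 10:15–13:00.
11:00–11:55 overlaps/touches 10:15–13:00 → extend to 10:15–13:00.
11:25–12:45 overlaps/touches 10:15–13:00 → extend to 10:15–13:00.
11:50–12:35 overlaps/touches 10:15–13:00 → extend to 10:15–13:00.

10:15–13:00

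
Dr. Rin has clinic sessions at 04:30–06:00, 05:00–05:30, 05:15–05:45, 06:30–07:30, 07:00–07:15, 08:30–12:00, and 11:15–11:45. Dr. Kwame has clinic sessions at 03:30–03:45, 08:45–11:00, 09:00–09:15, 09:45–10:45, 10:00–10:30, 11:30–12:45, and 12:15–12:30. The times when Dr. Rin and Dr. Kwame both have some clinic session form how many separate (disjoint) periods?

2

A, merged: 04:30-06:00, 06:30-07:30, 08:30-12:00.
B, merged: 03:30-03:45, 08:45-11:00, 11:30-12:45.
A ∩ B = 08:45-11:00, 11:30-12:00.
That is 2 disjoint pieces.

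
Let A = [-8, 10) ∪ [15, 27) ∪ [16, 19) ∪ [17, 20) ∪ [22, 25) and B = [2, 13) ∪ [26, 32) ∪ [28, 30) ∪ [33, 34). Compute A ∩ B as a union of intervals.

[2, 10) ∪ [26, 27)

A, merged: [-8, 10), [15, 27).
B, merged: [2, 13), [26, 32), [33, 34).
[-8, 10) overlaps B on [2, 10).
[15, 27) overlaps B on [26, 27).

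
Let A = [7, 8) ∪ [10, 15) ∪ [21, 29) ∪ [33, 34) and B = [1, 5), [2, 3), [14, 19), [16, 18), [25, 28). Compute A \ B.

[7, 8) ∪ [10, 14) ∪ [21, 25) ∪ [28, 29) ∪ [33, 34)

Merge the second list: [1, 5), [14, 19), [25, 28).
[7, 8) is untouched.
[10, 15) with B removed leaves [10, 14).
[21, 29) with B removed leaves [21, 25), [28, 29).
[33, 34) is untouched.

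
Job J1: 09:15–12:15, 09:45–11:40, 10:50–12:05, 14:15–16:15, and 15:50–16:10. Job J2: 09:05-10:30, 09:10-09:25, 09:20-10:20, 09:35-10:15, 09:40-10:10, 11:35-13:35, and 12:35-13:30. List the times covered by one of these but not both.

Merge the first list: 09:15-12:15, 14:15-16:15.
Merge the second list: 09:05-10:30, 11:35-13:35.
Only in the first: 10:30-11:35, 14:15-16:15.
Only in the second: 09:05-09:15, 12:15-13:35.
Together these are the periods covered by exactly one.

09:05-09:15, 10:30-11:35, 12:15-13:35, 14:15-16:15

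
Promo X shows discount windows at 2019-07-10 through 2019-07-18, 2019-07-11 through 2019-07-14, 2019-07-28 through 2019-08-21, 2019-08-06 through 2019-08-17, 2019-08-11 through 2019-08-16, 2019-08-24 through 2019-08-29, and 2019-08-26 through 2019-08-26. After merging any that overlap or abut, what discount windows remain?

2019-07-10 through 2019-07-18, 2019-07-28 through 2019-08-21, 2019-08-24 through 2019-08-29

2019-07-11 through 2019-07-14 overlaps/touches 2019-07-10 through 2019-07-18 → extend to 2019-07-10 through 2019-07-18.
2019-07-28 through 2019-08-21 is disjoint → start new block.
2019-08-06 through 2019-08-17 overlaps/touches 2019-07-28 through 2019-08-21 → extend to 2019-07-28 through 2019-08-21.
2019-08-11 through 2019-08-16 overlaps/touches 2019-07-28 through 2019-08-21 → extend to 2019-07-28 through 2019-08-21.
2019-08-24 through 2019-08-29 is disjoint → start new block.
2019-08-26 through 2019-08-26 overlaps/touches 2019-08-24 through 2019-08-29 → extend to 2019-08-24 through 2019-08-29.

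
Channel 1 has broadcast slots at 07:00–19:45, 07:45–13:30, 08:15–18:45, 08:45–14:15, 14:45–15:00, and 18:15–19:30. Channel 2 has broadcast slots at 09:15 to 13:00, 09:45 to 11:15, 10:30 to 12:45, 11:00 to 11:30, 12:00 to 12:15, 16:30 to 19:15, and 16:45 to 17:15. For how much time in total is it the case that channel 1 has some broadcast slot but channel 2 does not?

A, merged: 07:00–19:45.
B, merged: 09:15–13:00, 16:30–19:15.
A \ B = 07:00–09:15, 13:00–16:30, 19:15–19:45.
Total: 2 h 15 min + 3 h 30 min + 30 min = 6 h 15 min.

6 h 15 min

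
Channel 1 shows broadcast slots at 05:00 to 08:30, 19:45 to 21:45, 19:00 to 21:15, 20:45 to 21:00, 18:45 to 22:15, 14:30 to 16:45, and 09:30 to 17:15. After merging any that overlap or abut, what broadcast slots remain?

05:00–08:30, 09:30–17:15, 18:45–22:15

Sort by start: 05:00–08:30, 09:30–17:15, 14:30–16:45, 18:45–22:15, 19:00–21:15, 19:45–21:45, 20:45–21:00.
09:30–17:15 is disjoint → start new block.
14:30–16:45 overlaps/touches 09:30–17:15 → extend to 09:30–17:15.
18:45–22:15 is disjoint → start new block.
19:00–21:15 overlaps/touches 18:45–22:15 → extend to 18:45–22:15.
19:45–21:45 overlaps/touches 18:45–22:15 → extend to 18:45–22:15.
20:45–21:00 overlaps/touches 18:45–22:15 → extend to 18:45–22:15.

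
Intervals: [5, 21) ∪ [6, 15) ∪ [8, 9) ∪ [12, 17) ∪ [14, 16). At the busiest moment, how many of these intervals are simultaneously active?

At 14, 4 of the intervals are simultaneously active.
No point has more.

4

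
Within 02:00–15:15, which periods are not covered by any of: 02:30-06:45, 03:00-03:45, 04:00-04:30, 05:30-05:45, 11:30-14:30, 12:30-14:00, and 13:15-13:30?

02:00–02:30, 06:45–11:30, 14:30–15:15

After merging, the occupied span is 02:30–06:45, 11:30–14:30.
Gaps within 02:00–15:15: 02:00–02:30, 06:45–11:30, 14:30–15:15.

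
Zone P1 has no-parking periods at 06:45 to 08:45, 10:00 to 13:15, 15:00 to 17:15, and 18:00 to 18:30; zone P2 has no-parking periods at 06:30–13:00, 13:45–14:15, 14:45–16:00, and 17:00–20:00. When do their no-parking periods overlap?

06:45–08:45 ∩ B → 06:45–08:45.
10:00–13:15 ∩ B → 10:00–13:00.
15:00–17:15 ∩ B → 15:00–16:00, 17:00–17:15.
18:00–18:30 ∩ B → 18:00–18:30.

06:45–08:45, 10:00–13:00, 15:00–16:00, 17:00–17:15, 18:00–18:30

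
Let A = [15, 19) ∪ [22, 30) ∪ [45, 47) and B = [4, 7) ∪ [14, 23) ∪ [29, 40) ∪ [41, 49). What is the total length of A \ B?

A \ B = [23, 29).
Total: 6.

6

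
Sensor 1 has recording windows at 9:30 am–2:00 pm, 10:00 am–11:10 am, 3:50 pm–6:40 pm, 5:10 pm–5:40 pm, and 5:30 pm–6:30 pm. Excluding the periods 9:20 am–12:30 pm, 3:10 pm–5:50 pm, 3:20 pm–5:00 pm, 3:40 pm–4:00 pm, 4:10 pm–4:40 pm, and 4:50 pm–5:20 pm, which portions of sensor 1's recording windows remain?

12:30 pm–2:00 pm, 5:50 pm–6:40 pm

Merge the first list: 9:30 am–2:00 pm, 3:50 pm–6:40 pm.
Merge the second list: 9:20 am–12:30 pm, 3:10 pm–5:50 pm.
9:30 am–2:00 pm \ B = 12:30 pm–2:00 pm.
3:50 pm–6:40 pm \ B = 5:50 pm–6:40 pm.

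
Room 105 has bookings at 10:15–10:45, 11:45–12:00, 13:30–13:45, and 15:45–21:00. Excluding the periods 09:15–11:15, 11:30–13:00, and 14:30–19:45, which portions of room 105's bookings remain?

13:30-13:45, 19:45-21:00

10:15-10:45: entirely removed.
11:45-12:00: entirely removed.
13:30-13:45: nothing removed.
15:45-21:00 \ B = 19:45-21:00.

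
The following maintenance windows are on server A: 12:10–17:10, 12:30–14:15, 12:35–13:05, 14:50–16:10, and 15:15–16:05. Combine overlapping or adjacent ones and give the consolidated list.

12:30-14:15 overlaps/touches 12:10-17:10 → extend to 12:10-17:10.
12:35-13:05 overlaps/touches 12:10-17:10 → extend to 12:10-17:10.
14:50-16:10 overlaps/touches 12:10-17:10 → extend to 12:10-17:10.
15:15-16:05 overlaps/touches 12:10-17:10 → extend to 12:10-17:10.

12:10-17:10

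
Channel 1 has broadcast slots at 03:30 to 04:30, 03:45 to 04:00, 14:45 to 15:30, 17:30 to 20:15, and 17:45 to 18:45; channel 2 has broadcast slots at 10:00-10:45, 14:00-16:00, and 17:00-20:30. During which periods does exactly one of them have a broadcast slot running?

Merge the first list: 03:30-04:30, 14:45-15:30, 17:30-20:15.
A \ B = 03:30-04:30.
B \ A = 10:00-10:45, 14:00-14:45, 15:30-16:00, 17:00-17:30, 20:15-20:30.
Union of the two gives the symmetric difference.

03:30-04:30, 10:00-10:45, 14:00-14:45, 15:30-16:00, 17:00-17:30, 20:15-20:30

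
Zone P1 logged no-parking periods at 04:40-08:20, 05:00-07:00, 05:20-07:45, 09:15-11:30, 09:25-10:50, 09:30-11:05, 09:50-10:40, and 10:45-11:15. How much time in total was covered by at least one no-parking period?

5 h 55 min

Merged: 04:40-08:20, 09:15-11:30.
Lengths: 3 h 40 min + 2 h 15 min = 5 h 55 min.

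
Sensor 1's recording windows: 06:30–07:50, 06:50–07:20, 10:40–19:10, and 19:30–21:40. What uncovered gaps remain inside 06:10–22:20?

06:10-06:30, 07:50-10:40, 19:10-19:30, 21:40-22:20

After merging, the occupied span is 06:30-07:50, 10:40-19:10, 19:30-21:40.
Uncovered inside 06:10-22:20: 06:10-06:30, 07:50-10:40, 19:10-19:30, 21:40-22:20.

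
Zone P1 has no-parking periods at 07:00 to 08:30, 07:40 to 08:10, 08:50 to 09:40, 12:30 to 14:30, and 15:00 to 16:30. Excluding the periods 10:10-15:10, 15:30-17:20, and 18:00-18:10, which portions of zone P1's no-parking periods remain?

A, merged: 07:00-08:30, 08:50-09:40, 12:30-14:30, 15:00-16:30.
07:00-08:30: nothing removed.
08:50-09:40: nothing removed.
12:30-14:30: entirely removed.
15:00-16:30 \ B = 15:10-15:30.

07:00-08:30, 08:50-09:40, 15:10-15:30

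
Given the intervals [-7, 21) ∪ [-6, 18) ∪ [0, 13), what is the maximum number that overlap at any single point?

3

Walk the sorted start/end points keeping a running depth.
The depth first hits 3 at 0.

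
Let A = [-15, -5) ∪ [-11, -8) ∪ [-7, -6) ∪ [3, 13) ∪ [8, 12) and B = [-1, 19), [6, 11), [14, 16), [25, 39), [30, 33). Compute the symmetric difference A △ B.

[-15, -5) ∪ [-1, 3) ∪ [13, 19) ∪ [25, 39)

A, merged: [-15, -5), [3, 13).
B, merged: [-1, 19), [25, 39).
Only in the first: [-15, -5).
Only in the second: [-1, 3), [13, 19), [25, 39).
Together these are the periods covered by exactly one.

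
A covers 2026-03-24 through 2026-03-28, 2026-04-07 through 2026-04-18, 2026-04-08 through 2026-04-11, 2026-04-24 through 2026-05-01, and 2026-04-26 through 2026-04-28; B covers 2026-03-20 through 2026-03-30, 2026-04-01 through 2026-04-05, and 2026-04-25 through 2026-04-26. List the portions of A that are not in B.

2026-04-07 through 2026-04-18, 2026-04-24 through 2026-04-24, 2026-04-27 through 2026-05-01

A, merged: 2026-03-24 through 2026-03-28, 2026-04-07 through 2026-04-18, 2026-04-24 through 2026-05-01.
2026-03-24 through 2026-03-28: fully covered by B → removed.
2026-04-07 through 2026-04-18: no B overlap → unchanged.
2026-04-24 through 2026-05-01 minus B → 2026-04-24 through 2026-04-24, 2026-04-27 through 2026-05-01.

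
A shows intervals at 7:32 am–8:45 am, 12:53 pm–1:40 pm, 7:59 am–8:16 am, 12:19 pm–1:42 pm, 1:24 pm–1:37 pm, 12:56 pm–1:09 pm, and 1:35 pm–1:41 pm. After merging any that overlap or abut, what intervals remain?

7:32 am–8:45 am, 12:19 pm–1:42 pm

Sort by start: 7:32 am–8:45 am, 7:59 am–8:16 am, 12:19 pm–1:42 pm, 12:53 pm–1:40 pm, 12:56 pm–1:09 pm, 1:24 pm–1:37 pm, 1:35 pm–1:41 pm.
7:59 am–8:16 am overlaps/touches 7:32 am–8:45 am → extend to 7:32 am–8:45 am.
12:19 pm–1:42 pm is disjoint → start new block.
12:53 pm–1:40 pm overlaps/touches 12:19 pm–1:42 pm → extend to 12:19 pm–1:42 pm.
12:56 pm–1:09 pm overlaps/touches 12:19 pm–1:42 pm → extend to 12:19 pm–1:42 pm.
1:24 pm–1:37 pm overlaps/touches 12:19 pm–1:42 pm → extend to 12:19 pm–1:42 pm.
1:35 pm–1:41 pm overlaps/touches 12:19 pm–1:42 pm → extend to 12:19 pm–1:42 pm.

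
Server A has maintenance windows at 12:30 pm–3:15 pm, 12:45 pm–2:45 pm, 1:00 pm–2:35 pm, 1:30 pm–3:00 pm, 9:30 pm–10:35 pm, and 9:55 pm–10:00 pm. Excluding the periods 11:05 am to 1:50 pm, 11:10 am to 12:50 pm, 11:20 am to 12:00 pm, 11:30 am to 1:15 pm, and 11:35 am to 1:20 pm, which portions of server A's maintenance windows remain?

Merge the first list: 12:30 pm-3:15 pm, 9:30 pm-10:35 pm.
Merge the second list: 11:05 am-1:50 pm.
12:30 pm-3:15 pm minus B → 1:50 pm-3:15 pm.
9:30 pm-10:35 pm: no B overlap → unchanged.

1:50 pm-3:15 pm, 9:30 pm-10:35 pm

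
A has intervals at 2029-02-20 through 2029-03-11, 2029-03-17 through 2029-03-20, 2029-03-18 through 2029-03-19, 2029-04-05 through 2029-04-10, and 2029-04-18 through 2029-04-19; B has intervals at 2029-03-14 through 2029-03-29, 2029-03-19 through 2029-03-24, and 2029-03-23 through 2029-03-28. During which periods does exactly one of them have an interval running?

2029-02-20 through 2029-03-11, 2029-03-14 through 2029-03-16, 2029-03-21 through 2029-03-29, 2029-04-05 through 2029-04-10, 2029-04-18 through 2029-04-19

First set merges to 2029-02-20 through 2029-03-11, 2029-03-17 through 2029-03-20, 2029-04-05 through 2029-04-10, 2029-04-18 through 2029-04-19.
Second set merges to 2029-03-14 through 2029-03-29.
A but not B: 2029-02-20 through 2029-03-11, 2029-04-05 through 2029-04-10, 2029-04-18 through 2029-04-19.
B but not A: 2029-03-14 through 2029-03-16, 2029-03-21 through 2029-03-29.
Combining gives A △ B.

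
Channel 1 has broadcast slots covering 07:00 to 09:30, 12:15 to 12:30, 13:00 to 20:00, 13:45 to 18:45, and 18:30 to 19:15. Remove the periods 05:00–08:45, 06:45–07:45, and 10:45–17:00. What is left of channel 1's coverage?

A, merged: 07:00–09:30, 12:15–12:30, 13:00–20:00.
B, merged: 05:00–08:45, 10:45–17:00.
07:00–09:30 with B removed leaves 08:45–09:30.
12:15–12:30 lies entirely inside B → drops out.
13:00–20:00 with B removed leaves 17:00–20:00.

08:45–09:30, 17:00–20:00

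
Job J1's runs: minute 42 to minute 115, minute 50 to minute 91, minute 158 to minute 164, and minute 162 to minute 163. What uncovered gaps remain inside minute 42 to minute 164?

minute 115 to minute 158

The merged coverage is minute 42 to minute 115, minute 158 to minute 164.
Gaps within minute 42 to minute 164: minute 115 to minute 158.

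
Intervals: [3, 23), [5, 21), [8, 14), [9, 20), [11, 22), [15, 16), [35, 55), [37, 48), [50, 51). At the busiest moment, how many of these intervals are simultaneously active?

Walk the sorted start/end points keeping a running depth.
The depth first hits 5 at 11.

5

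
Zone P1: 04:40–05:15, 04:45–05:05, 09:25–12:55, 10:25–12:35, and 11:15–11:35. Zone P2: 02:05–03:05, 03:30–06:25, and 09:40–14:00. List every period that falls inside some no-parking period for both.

First set merges to 04:40-05:15, 09:25-12:55.
04:40-05:15 meets the second set on 04:40-05:15.
09:25-12:55 meets the second set on 09:40-12:55.

04:40-05:15, 09:40-12:55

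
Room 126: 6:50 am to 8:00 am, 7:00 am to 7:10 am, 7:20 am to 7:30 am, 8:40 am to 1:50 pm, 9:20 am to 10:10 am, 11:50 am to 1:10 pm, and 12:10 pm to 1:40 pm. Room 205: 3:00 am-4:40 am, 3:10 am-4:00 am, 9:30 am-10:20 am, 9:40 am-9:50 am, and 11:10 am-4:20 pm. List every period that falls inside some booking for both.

A, merged: 6:50 am-8:00 am, 8:40 am-1:50 pm.
B, merged: 3:00 am-4:40 am, 9:30 am-10:20 am, 11:10 am-4:20 pm.
6:50 am-8:00 am falls entirely outside B.
8:40 am-1:50 pm overlaps B on 9:30 am-10:20 am, 11:10 am-1:50 pm.

9:30 am-10:20 am, 11:10 am-1:50 pm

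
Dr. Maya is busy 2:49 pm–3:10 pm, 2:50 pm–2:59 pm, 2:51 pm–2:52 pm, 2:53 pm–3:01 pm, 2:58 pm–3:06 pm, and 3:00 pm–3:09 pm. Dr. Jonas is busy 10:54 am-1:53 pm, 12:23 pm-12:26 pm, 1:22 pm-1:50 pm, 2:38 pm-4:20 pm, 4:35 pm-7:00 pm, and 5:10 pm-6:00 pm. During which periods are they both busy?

Merge the first list: 2:49 pm–3:10 pm.
Merge the second list: 10:54 am–1:53 pm, 2:38 pm–4:20 pm, 4:35 pm–7:00 pm.
2:49 pm–3:10 pm overlaps B on 2:49 pm–3:10 pm.

2:49 pm–3:10 pm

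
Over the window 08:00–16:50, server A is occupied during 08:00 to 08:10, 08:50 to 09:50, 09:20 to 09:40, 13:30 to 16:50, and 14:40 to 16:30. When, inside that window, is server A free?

After merging, the occupied span is 08:00–08:10, 08:50–09:50, 13:30–16:50.
Complement within 08:00–16:50: 08:10–08:50, 09:50–13:30.

08:10–08:50, 09:50–13:30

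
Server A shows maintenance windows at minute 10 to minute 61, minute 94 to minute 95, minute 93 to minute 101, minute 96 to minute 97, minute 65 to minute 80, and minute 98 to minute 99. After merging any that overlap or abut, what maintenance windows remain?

Sort by start: minute 10 to minute 61, minute 65 to minute 80, minute 93 to minute 101, minute 94 to minute 95, minute 96 to minute 97, minute 98 to minute 99.
minute 65 to minute 80 is disjoint → start new block.
minute 93 to minute 101 is disjoint → start new block.
minute 94 to minute 95 overlaps/touches minute 93 to minute 101 → extend to minute 93 to minute 101.
minute 96 to minute 97 overlaps/touches minute 93 to minute 101 → extend to minute 93 to minute 101.
minute 98 to minute 99 overlaps/touches minute 93 to minute 101 → extend to minute 93 to minute 101.

minute 10 to minute 61, minute 65 to minute 80, minute 93 to minute 101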